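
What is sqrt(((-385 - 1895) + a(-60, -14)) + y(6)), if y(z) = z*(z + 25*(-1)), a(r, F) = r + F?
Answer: 2*I*sqrt(617) ≈ 49.679*I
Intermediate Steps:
a(r, F) = F + r
y(z) = z*(-25 + z) (y(z) = z*(z - 25) = z*(-25 + z))
sqrt(((-385 - 1895) + a(-60, -14)) + y(6)) = sqrt(((-385 - 1895) + (-14 - 60)) + 6*(-25 + 6)) = sqrt((-2280 - 74) + 6*(-19)) = sqrt(-2354 - 114) = sqrt(-2468) = 2*I*sqrt(617)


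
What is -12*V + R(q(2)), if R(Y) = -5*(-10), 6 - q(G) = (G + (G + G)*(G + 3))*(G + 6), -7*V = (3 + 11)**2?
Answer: 386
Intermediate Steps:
V = -28 (V = -(3 + 11)**2/7 = -1/7*14**2 = -1/7*196 = -28)
q(G) = 6 - (6 + G)*(G + 2*G*(3 + G)) (q(G) = 6 - (G + (G + G)*(G + 3))*(G + 6) = 6 - (G + (2*G)*(3 + G))*(6 + G) = 6 - (G + 2*G*(3 + G))*(6 + G) = 6 - (6 + G)*(G + 2*G*(3 + G)))
R(Y) = 50
-12*V + R(q(2)) = -12*(-28) + 50 = 336 + 50 = 386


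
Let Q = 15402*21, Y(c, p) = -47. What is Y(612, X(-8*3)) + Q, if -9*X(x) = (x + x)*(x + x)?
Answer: 323395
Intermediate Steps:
X(x) = -4*x²/9 (X(x) = -(x + x)*(x + x)/9 = -2*x*2*x/9 = -4*x²/9)
Q = 323442
Y(612, X(-8*3)) + Q = -47 + 323442 = 323395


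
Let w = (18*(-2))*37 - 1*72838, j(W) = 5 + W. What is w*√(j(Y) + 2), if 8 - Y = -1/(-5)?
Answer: -14834*√370 ≈ -2.8534e+5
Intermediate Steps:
Y = 39/5 (Y = 8 - (-1)/(-5) = 8 - (-1)*(-1)/5 = 8 - 1*⅕ = 8 - ⅕ = 39/5 ≈ 7.8000)
w = -74170 (w = -36*37 - 72838 = -1332 - 72838 = -74170)
w*√(j(Y) + 2) = -74170*√((5 + 39/5) + 2) = -74170*√(64/5 + 2) = -14834*√370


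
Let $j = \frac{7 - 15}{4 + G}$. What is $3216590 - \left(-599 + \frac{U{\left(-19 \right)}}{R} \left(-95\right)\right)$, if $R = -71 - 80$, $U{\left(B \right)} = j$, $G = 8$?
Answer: $\frac{1457386807}{453} \approx 3.2172 \cdot 10^{6}$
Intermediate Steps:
$j = - \frac{2}{3}$ ($j = \frac{7 - 15}{4 + 8} = - \frac{8}{12} = \left(-8\right) \frac{1}{12} = - \frac{2}{3} \approx -0.66667$)
$U{\left(B \right)} = - \frac{2}{3}$
$R = -151$ ($R = -71 - 80 = -151$)
$3216590 - \left(-599 + \frac{U{\left(-19 \right)}}{R} \left(-95\right)\right) = 3216590 - \left(-599 + - \frac{2}{3 \left(-151\right)} \left(-95\right)\right) = 3216590 - \left(-599 + \left(- \frac{2}{3}\right) \left(- \frac{1}{151}\right) \left(-95\right)\right) = 3216590 - \left(-599 + \frac{2}{453} \left(-95\right)\right) = 3216590 - \left(-599 - \frac{190}{453}\right) = 3216590 - - \frac{271537}{453} = 3216590 + \frac{271537}{453} = \frac{1457386807}{453}$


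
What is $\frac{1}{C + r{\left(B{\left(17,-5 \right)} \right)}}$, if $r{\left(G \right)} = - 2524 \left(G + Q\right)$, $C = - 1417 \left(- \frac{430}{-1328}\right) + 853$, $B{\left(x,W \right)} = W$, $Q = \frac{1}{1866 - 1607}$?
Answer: $\frac{171976}{2236451067} \approx 7.6897 \cdot 10^{-5}$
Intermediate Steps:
$Q = \frac{1}{259} \approx 0.003861$
$C = \frac{261737}{664}$ ($C = - 1417 \left(\left(-430\right) \left(- \frac{1}{1328}\right)\right) + 853 = \left(-1417\right) \frac{215}{664} + 853 = - \frac{304655}{664} + 853 = \frac{261737}{664} \approx 394.18$)
$r{\left(G \right)} = - \frac{2524}{259} - 2524 G$ ($r{\left(G \right)} = - 2524 \left(G + \frac{1}{259}\right) = - 2524 \left(\frac{1}{259} + G\right) = - \frac{2524}{259} - 2524 G$)
$\frac{1}{C + r{\left(B{\left(17,-5 \right)} \right)}} = \frac{1}{\frac{261737}{664} - - \frac{3266056}{259}} = \frac{1}{\frac{261737}{664} + \left(- \frac{2524}{259} + 12620\right)} = \frac{1}{\frac{261737}{664} + \frac{3266056}{259}} = \frac{1}{\frac{2236451067}{171976}} = \frac{171976}{2236451067}$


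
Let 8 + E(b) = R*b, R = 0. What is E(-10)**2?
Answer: 64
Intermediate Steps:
E(b) = -8 (E(b) = -8 + 0*b = -8 + 0 = -8)
E(-10)**2 = (-8)**2 = 64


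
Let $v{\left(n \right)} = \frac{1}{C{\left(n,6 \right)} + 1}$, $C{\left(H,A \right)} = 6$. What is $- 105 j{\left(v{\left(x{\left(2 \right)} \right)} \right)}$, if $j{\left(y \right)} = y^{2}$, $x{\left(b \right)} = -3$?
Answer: $- \frac{15}{7} \approx -2.1429$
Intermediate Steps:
$v{\left(n \right)} = \frac{1}{7}$ ($v{\left(n \right)} = \frac{1}{6 + 1} = \frac{1}{7}$)
$- 105 j{\left(v{\left(x{\left(2 \right)} \right)} \right)} = - \frac{105}{49} = \left(-105\right) \frac{1}{49} = - \frac{15}{7}$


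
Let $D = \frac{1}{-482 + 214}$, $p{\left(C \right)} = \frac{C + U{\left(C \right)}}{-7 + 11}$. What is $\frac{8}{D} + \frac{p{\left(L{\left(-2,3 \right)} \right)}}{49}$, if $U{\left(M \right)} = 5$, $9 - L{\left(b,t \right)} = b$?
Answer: $- \frac{105052}{49} \approx -2143.9$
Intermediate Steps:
$L{\left(b,t \right)} = 9 - b$
$p{\left(C \right)} = \frac{5}{4} + \frac{C}{4}$ ($p{\left(C \right)} = \frac{C + 5}{-7 + 11} = \frac{5 + C}{4} = \left(5 + C\right) \frac{1}{4} = \frac{5}{4} + \frac{C}{4}$)
$D = - \frac{1}{268}$ ($D = \frac{1}{-268} = - \frac{1}{268} \approx -0.0037313$)
$\frac{8}{D} + \frac{p{\left(L{\left(-2,3 \right)} \right)}}{49} = \frac{8}{- \frac{1}{268}} + \frac{\frac{5}{4} + \frac{9 - -2}{4}}{49} = 8 \left(-268\right) + \left(\frac{5}{4} + \frac{9 + 2}{4}\right) \frac{1}{49} = -2144 + \left(\frac{5}{4} + \frac{1}{4} \cdot 11\right) \frac{1}{49} = -2144 + \left(\frac{5}{4} + \frac{11}{4}\right) \frac{1}{49} = -2144 + 4 \cdot \frac{1}{49} = -2144 + \frac{4}{49} = - \frac{105052}{49}$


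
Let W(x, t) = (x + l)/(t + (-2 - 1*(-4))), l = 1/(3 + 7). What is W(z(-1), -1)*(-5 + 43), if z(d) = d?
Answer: -171/5 ≈ -34.200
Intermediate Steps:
l = ⅒ (l = 1/10 = ⅒ ≈ 0.10000)
W(x, t) = (⅒ + x)/(2 + t) (W(x, t) = (x + ⅒)/(t + (-2 - 1*(-4))) = (⅒ + x)/(t + (-2 + 4)) = (⅒ + x)/(t + 2) = (⅒ + x)/(2 + t))
W(z(-1), -1)*(-5 + 43) = ((⅒ - 1)/(2 - 1))*(-5 + 43) = (-9/10/1)*38 = (1*(-9/10))*38 = -9/10*38 = -171/5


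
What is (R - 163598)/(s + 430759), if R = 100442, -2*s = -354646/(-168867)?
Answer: -5332482126/36370401365 ≈ -0.14662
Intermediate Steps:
s = -177323/168867 (s = -(-177323)/(-168867) = -(-177323)*(-1)/168867 = -½*354646/168867 = -177323/168867 ≈ -1.0501)
(R - 163598)/(s + 430759) = (100442 - 163598)/(-177323/168867 + 430759) = -63156/72740802730/168867 = -63156*168867/72740802730 = -5332482126/36370401365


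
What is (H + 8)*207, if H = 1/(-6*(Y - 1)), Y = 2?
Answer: 3243/2 ≈ 1621.5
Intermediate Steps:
H = -1/6 (H = 1/(-6*(2 - 1)) = 1/(-6*1) = 1/(-6) = 1*(-1/6) = -1/6 ≈ -0.16667)
(H + 8)*207 = (-1/6 + 8)*207 = (47/6)*207 = 3243/2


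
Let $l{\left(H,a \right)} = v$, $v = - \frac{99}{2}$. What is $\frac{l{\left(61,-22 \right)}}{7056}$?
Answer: $- \frac{11}{1568} \approx -0.0070153$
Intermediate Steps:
$v = - \frac{99}{2}$ ($v = \left(-99\right) \frac{1}{2} = - \frac{99}{2} \approx -49.5$)
$l{\left(H,a \right)} = - \frac{99}{2}$
$\frac{l{\left(61,-22 \right)}}{7056} = - \frac{99}{2 \cdot 7056} = \left(- \frac{99}{2}\right) \frac{1}{7056} = - \frac{11}{1568}$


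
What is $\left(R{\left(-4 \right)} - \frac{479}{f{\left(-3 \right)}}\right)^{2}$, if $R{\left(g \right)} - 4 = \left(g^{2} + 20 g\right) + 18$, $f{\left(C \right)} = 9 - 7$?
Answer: $\frac{316969}{4} \approx 79242.0$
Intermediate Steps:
$f{\left(C \right)} = 2$
$R{\left(g \right)} = 22 + g^{2} + 20 g$ ($R{\left(g \right)} = 4 + \left(\left(g^{2} + 20 g\right) + 18\right) = 4 + \left(18 + g^{2} + 20 g\right) = 22 + g^{2} + 20 g$)
$\left(R{\left(-4 \right)} - \frac{479}{f{\left(-3 \right)}}\right)^{2} = \left(\left(22 + \left(-4\right)^{2} + 20 \left(-4\right)\right) - \frac{479}{2}\right)^{2} = \left(\left(22 + 16 - 80\right) - \frac{479}{2}\right)^{2} = \left(-42 - \frac{479}{2}\right)^{2} = \left(- \frac{563}{2}\right)^{2} = \frac{316969}{4}$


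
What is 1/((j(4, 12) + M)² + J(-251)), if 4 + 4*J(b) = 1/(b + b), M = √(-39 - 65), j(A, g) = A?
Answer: -2008*I/(32128*√26 + 178713*I) ≈ -0.0061055 - 0.0055967*I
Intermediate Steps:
M = 2*I*√26 (M = √(-104) = 2*I*√26 ≈ 10.198*I)
J(b) = -1 + 1/(8*b) (J(b) = -1 + 1/(4*(b + b)) = -1 + 1/(4*((2*b))) = -1 + (1/(2*b))/4 = -1 + 1/(8*b))
1/((j(4, 12) + M)² + J(-251)) = 1/((4 + 2*I*√26)² + (⅛ - 1*(-251))/(-251)) = 1/((4 + 2*I*√26)² - (⅛ + 251)/251) = 1/((4 + 2*I*√26)² - 1/251*2009/8) = 1/((4 + 2*I*√26)² - 2009/2008) = 1/(-2009/2008 + (4 + 2*I*√26)²)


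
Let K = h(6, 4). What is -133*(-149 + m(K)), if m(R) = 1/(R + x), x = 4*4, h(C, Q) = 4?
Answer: 396207/20 ≈ 19810.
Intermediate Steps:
K = 4
x = 16
m(R) = 1/(16 + R) (m(R) = 1/(R + 16) = 1/(16 + R))
-133*(-149 + m(K)) = -133*(-149 + 1/(16 + 4)) = -133*(-149 + 1/20) = -133*(-2979/20) = 396207/20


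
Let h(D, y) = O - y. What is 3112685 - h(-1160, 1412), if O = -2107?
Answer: 3116204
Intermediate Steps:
h(D, y) = -2107 - y
3112685 - h(-1160, 1412) = 3112685 - (-2107 - 1*1412) = 3112685 - (-2107 - 1412) = 3112685 - 1*(-3519) = 3112685 + 3519 = 3116204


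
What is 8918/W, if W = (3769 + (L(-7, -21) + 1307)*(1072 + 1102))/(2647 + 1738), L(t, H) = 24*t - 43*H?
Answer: 39105430/4443077 ≈ 8.8014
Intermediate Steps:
L(t, H) = -43*H + 24*t
W = 4443077/4385 (W = (3769 + ((-43*(-21) + 24*(-7)) + 1307)*(1072 + 1102))/(2647 + 1738) = (3769 + ((903 - 168) + 1307)*2174)/4385 = (3769 + (735 + 1307)*2174)*(1/4385) = (3769 + 2042*2174)*(1/4385) = (3769 + 4439308)*(1/4385) = 4443077*(1/4385) = 4443077/4385 ≈ 1013.2)
8918/W = 8918/(4443077/4385) = 8918*(4385/4443077) = 39105430/4443077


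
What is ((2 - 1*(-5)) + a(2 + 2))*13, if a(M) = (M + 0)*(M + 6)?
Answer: 611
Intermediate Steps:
a(M) = M*(6 + M)
((2 - 1*(-5)) + a(2 + 2))*13 = ((2 - 1*(-5)) + (2 + 2)*(6 + (2 + 2)))*13 = ((2 + 5) + 4*(6 + 4))*13 = (7 + 4*10)*13 = (7 + 40)*13 = 47*13 = 611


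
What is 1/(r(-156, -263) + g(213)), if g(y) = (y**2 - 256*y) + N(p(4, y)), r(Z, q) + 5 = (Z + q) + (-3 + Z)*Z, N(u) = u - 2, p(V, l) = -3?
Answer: 1/15216 ≈ 6.5720e-5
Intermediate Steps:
N(u) = -2 + u
r(Z, q) = -5 + Z + q + Z*(-3 + Z) (r(Z, q) = -5 + ((Z + q) + (-3 + Z)*Z) = -5 + ((Z + q) + Z*(-3 + Z)) = -5 + (Z + q + Z*(-3 + Z)) = -5 + Z + q + Z*(-3 + Z))
g(y) = -5 + y**2 - 256*y (g(y) = (y**2 - 256*y) + (-2 - 3) = (y**2 - 256*y) - 5 = -5 + y**2 - 256*y)
1/(r(-156, -263) + g(213)) = 1/((-5 - 263 + (-156)**2 - 2*(-156)) + (-5 + 213**2 - 256*213)) = 1/((-5 - 263 + 24336 + 312) + (-5 + 45369 - 54528)) = 1/(24380 - 9164) = 1/15216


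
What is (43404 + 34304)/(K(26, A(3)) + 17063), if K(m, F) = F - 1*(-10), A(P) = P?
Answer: 19427/4269 ≈ 4.5507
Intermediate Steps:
K(m, F) = 10 + F (K(m, F) = F + 10 = 10 + F)
(43404 + 34304)/(K(26, A(3)) + 17063) = (43404 + 34304)/((10 + 3) + 17063) = 77708/(13 + 17063) = 77708/17076 = 77708*(1/17076) = 19427/4269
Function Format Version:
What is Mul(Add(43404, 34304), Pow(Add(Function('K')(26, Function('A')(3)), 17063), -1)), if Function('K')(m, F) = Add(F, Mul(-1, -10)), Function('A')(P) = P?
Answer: Rational(19427, 4269) ≈ 4.5507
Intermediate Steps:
Function('K')(m, F) = Add(10, F) (Function('K')(m, F) = Add(F, 10) = Add(10, F))
Mul(Add(43404, 34304), Pow(Add(Function('K')(26, Function('A')(3)), 17063), -1)) = Mul(Add(43404, 34304), Pow(Add(Add(10, 3), 17063), -1)) = Mul(77708, Pow(Add(13, 17063), -1)) = Mul(77708, Pow(17076, -1)) = Mul(77708, Rational(1, 17076)) = Rational(19427, 4269)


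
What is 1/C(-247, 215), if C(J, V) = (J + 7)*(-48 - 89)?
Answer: 1/32880 ≈ 3.0414e-5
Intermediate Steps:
C(J, V) = -959 - 137*J (C(J, V) = (7 + J)*(-137) = -959 - 137*J)
1/C(-247, 215) = 1/(-959 - 137*(-247)) = 1/(-959 + 33839) = 1/32880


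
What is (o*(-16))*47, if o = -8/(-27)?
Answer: -6016/27 ≈ -222.81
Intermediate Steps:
o = 8/27 (o = -8*(-1/27) = 8/27 ≈ 0.29630)
(o*(-16))*47 = ((8/27)*(-16))*47 = -128/27*47 = -6016/27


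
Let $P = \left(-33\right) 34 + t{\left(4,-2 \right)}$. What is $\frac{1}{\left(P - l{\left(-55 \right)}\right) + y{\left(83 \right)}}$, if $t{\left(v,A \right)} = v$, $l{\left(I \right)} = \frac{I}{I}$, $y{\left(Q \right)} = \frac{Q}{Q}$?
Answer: $- \frac{1}{1118} \approx -0.00089445$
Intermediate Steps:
$y{\left(Q \right)} = 1$
$l{\left(I \right)} = 1$
$P = -1118$ ($P = \left(-33\right) 34 + 4 = -1122 + 4 = -1118$)
$\frac{1}{\left(P - l{\left(-55 \right)}\right) + y{\left(83 \right)}} = \frac{1}{\left(-1118 - 1\right) + 1} = \frac{1}{-1119 + 1} = \frac{1}{-1118} = - \frac{1}{1118}$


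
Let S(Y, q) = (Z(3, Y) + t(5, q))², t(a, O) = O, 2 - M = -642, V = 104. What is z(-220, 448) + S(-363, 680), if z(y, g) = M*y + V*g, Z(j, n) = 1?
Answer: 368673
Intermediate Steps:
M = 644 (M = 2 - 1*(-642) = 2 + 642 = 644)
z(y, g) = 104*g + 644*y (z(y, g) = 644*y + 104*g = 104*g + 644*y)
S(Y, q) = (1 + q)²
z(-220, 448) + S(-363, 680) = (104*448 + 644*(-220)) + (1 + 680)² = (46592 - 141680) + 681² = -95088 + 463761 = 368673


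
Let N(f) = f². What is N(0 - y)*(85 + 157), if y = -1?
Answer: 242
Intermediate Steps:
N(0 - y)*(85 + 157) = (0 - 1*(-1))²*(85 + 157) = (0 + 1)²*242 = 1²*242 = 1*242 = 242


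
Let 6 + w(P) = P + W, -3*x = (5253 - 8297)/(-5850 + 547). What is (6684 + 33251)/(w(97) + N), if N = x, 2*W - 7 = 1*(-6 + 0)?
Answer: 25931670/59291 ≈ 437.36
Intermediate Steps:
W = ½ (W = 7/2 + (1*(-6 + 0))/2 = 7/2 + (1*(-6))/2 = 7/2 + (½)*(-6) = 7/2 - 3 = ½ ≈ 0.50000)
x = -3044/15909 (x = -(5253 - 8297)/(3*(-5850 + 547)) = -(-3044)/(3*(-5303)) = -(-3044)*(-1)/(3*5303) = -⅓*3044/5303 = -3044/15909 ≈ -0.19134)
N = -3044/15909 ≈ -0.19134
w(P) = -11/2 + P (w(P) = -6 + (P + ½) = -6 + (½ + P) = -11/2 + P)
(6684 + 33251)/(w(97) + N) = (6684 + 33251)/((-11/2 + 97) - 3044/15909) = 39935/(183/2 - 3044/15909) = 39935/(2905259/31818) = 39935*(31818/2905259) = 25931670/59291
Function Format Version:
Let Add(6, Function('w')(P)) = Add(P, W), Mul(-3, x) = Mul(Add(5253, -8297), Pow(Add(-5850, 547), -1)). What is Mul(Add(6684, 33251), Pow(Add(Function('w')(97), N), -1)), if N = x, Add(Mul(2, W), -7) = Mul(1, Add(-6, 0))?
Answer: Rational(25931670, 59291) ≈ 437.36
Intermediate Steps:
W = Rational(1, 2) (W = Add(Rational(7, 2), Mul(Rational(1, 2), Mul(1, Add(-6, 0)))) = Add(Rational(7, 2), Mul(Rational(1, 2), Mul(1, -6))) = Add(Rational(7, 2), Mul(Rational(1, 2), -6)) = Add(Rational(7, 2), -3) = Rational(1, 2) ≈ 0.50000)
x = Rational(-3044, 15909) (x = Mul(Rational(-1, 3), Mul(Add(5253, -8297), Pow(Add(-5850, 547), -1))) = Mul(Rational(-1, 3), Mul(-3044, Pow(-5303, -1))) = Mul(Rational(-1, 3), Mul(-3044, Rational(-1, 5303))) = Mul(Rational(-1, 3), Rational(3044, 5303)) = Rational(-3044, 15909) ≈ -0.19134)
N = Rational(-3044, 15909) ≈ -0.19134
Function('w')(P) = Add(Rational(-11, 2), P) (Function('w')(P) = Add(-6, Add(P, Rational(1, 2))) = Add(-6, Add(Rational(1, 2), P)) = Add(Rational(-11, 2), P))
Mul(Add(6684, 33251), Pow(Add(Function('w')(97), N), -1)) = Mul(Add(6684, 33251), Pow(Add(Add(Rational(-11, 2), 97), Rational(-3044, 15909)), -1)) = Mul(39935, Pow(Add(Rational(183, 2), Rational(-3044, 15909)), -1)) = Mul(39935, Pow(Rational(2905259, 31818), -1)) = Mul(39935, Rational(31818, 2905259)) = Rational(25931670, 59291)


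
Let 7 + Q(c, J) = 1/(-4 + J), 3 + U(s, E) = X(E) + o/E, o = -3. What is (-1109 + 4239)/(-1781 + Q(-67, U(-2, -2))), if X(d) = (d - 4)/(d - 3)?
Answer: -67295/38447 ≈ -1.7503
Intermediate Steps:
X(d) = (-4 + d)/(-3 + d)
U(s, E) = -3 - 3/E + (-4 + E)/(-3 + E) (U(s, E) = -3 + ((-4 + E)/(-3 + E) - 3/E) = -3 + (-3/E + (-4 + E)/(-3 + E)) = -3 - 3/E + (-4 + E)/(-3 + E))
Q(c, J) = -7 + 1/(-4 + J)
(-1109 + 4239)/(-1781 + Q(-67, U(-2, -2))) = (-1109 + 4239)/(-1781 + (29 - 7*(9 - 2*(-2)² + 2*(-2))/((-2)*(-3 - 2)))/(-4 + (9 - 2*(-2)² + 2*(-2))/((-2)*(-3 - 2)))) = 3130/(-1781 + (29 - (-7)*(9 - 2*4 - 4)/(2*(-5)))/(-4 - ½*(9 - 2*4 - 4)/(-5))) = 3130/(-1781 + (29 - (-7)*(-1)*(9 - 8 - 4)/(2*5))/(-4 - ½*(-⅕)*(9 - 8 - 4))) = 3130/(-1781 + (29 - (-7)*(-1)*(-3)/(2*5))/(-4 - ½*(-⅕)*(-3))) = 3130/(-1781 + (29 - 7*(-3/10))/(-4 - 3/10)) = 3130/(-1781 + (29 + 21/10)/(-43/10)) = 3130/(-1781 - 10/43*311/10) = 3130/(-1781 - 311/43) = 3130/(-76894/43) = 3130*(-43/76894) = -67295/38447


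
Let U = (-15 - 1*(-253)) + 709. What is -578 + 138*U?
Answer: 130108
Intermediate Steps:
U = 947 (U = (-15 + 253) + 709 = 238 + 709 = 947)
-578 + 138*U = -578 + 138*947 = -578 + 130686 = 130108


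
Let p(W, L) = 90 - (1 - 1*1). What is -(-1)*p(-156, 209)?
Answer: 90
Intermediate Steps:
p(W, L) = 90 (p(W, L) = 90 - (1 - 1) = 90 - 1*0 = 90 + 0 = 90)
-(-1)*p(-156, 209) = -(-1)*90 = -1*(-90) = 90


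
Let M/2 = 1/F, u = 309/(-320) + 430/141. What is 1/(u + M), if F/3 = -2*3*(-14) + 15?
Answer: 4466880/9339149 ≈ 0.47830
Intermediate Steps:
F = 297 (F = 3*(-2*3*(-14) + 15) = 3*(-6*(-14) + 15) = 3*(84 + 15) = 3*99 = 297)
u = 94031/45120 (u = 309*(-1/320) + 430*(1/141) = -309/320 + 430/141 = 94031/45120 ≈ 2.0840)
M = 2/297 ≈ 0.0067340
1/(u + M) = 1/(94031/45120 + 2/297) = 1/(9339149/4466880) = 4466880/9339149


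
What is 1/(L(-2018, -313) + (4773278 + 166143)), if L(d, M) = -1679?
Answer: 1/4937742 ≈ 2.0252e-7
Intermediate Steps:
1/(L(-2018, -313) + (4773278 + 166143)) = 1/(-1679 + (4773278 + 166143)) = 1/(-1679 + 4939421) = 1/4937742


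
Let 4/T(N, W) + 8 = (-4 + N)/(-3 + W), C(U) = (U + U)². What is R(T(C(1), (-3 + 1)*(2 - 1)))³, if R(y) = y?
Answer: -⅛ ≈ -0.12500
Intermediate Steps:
C(U) = 4*U² (C(U) = (2*U)² = 4*U²)
T(N, W) = 4/(-8 + (-4 + N)/(-3 + W))
R(T(C(1), (-3 + 1)*(2 - 1)))³ = (4*(-3 + (-3 + 1)*(2 - 1))/(20 + 4*1² - 8*(-3 + 1)*(2 - 1)))³ = (4*(-3 - 2*1)/(20 + 4*1 - (-16)))³ = (4*(-3 - 2)/(20 + 4 - 8*(-2)))³ = (4*(-5)/(20 + 4 + 16))³ = (4*(-5)/40)³ = (4*(1/40)*(-5))³ = (-½)³ = -⅛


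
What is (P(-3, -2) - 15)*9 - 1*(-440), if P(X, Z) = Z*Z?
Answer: 341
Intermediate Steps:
P(X, Z) = Z**2
(P(-3, -2) - 15)*9 - 1*(-440) = ((-2)**2 - 15)*9 - 1*(-440) = (4 - 15)*9 + 440 = -11*9 + 440 = -99 + 440 = 341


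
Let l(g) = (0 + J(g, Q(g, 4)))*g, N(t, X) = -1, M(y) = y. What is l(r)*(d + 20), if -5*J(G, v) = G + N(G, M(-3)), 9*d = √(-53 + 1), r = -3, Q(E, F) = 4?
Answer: -48 - 8*I*√13/15 ≈ -48.0 - 1.923*I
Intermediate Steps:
d = 2*I*√13/9 (d = √(-53 + 1)/9 = √(-52)/9 = (2*I*√13)/9 = 2*I*√13/9 ≈ 0.80123*I)
J(G, v) = ⅕ - G/5 (J(G, v) = -(G - 1)/5 = -(-1 + G)/5 = ⅕ - G/5)
l(g) = g*(⅕ - g/5) (l(g) = (0 + (⅕ - g/5))*g = (⅕ - g/5)*g = g*(⅕ - g/5))
l(r)*(d + 20) = ((⅕)*(-3)*(1 - 1*(-3)))*(2*I*√13/9 + 20) = ((⅕)*(-3)*(1 + 3))*(20 + 2*I*√13/9) = ((⅕)*(-3)*4)*(20 + 2*I*√13/9) = -12*(20 + 2*I*√13/9)/5 = -48 - 8*I*√13/15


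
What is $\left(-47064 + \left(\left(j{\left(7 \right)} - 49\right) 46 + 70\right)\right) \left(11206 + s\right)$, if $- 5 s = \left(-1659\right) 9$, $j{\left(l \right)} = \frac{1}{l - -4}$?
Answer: $- \frac{3494390582}{5} \approx -6.9888 \cdot 10^{8}$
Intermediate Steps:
$j{\left(l \right)} = \frac{1}{4 + l}$ ($j{\left(l \right)} = \frac{1}{l + 4} = \frac{1}{4 + l}$)
$s = \frac{14931}{5}$ ($s = - \frac{\left(-1659\right) 9}{5} = \left(- \frac{1}{5}\right) \left(-14931\right) = \frac{14931}{5} \approx 2986.2$)
$\left(-47064 + \left(\left(j{\left(7 \right)} - 49\right) 46 + 70\right)\right) \left(11206 + s\right) = \left(-47064 + \left(\left(\frac{1}{4 + 7} - 49\right) 46 + 70\right)\right) \left(11206 + \frac{14931}{5}\right) = \left(-47064 + \left(\left(\frac{1}{11} - 49\right) 46 + 70\right)\right) \frac{70961}{5} = \left(-47064 + \left(\left(- \frac{538}{11}\right) 46 + 70\right)\right) \frac{70961}{5} = \left(-47064 + \left(- \frac{24748}{11} + 70\right)\right) \frac{70961}{5} = \left(-47064 - \frac{23978}{11}\right) \frac{70961}{5} = \left(- \frac{541682}{11}\right) \frac{70961}{5} = - \frac{3494390582}{5}$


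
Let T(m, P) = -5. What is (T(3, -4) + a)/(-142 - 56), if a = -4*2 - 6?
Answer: 19/198 ≈ 0.095960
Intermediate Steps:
a = -14 (a = -8 - 6 = -14)
(T(3, -4) + a)/(-142 - 56) = (-5 - 14)/(-142 - 56) = -19/(-198) = -19*(-1/198) = 19/198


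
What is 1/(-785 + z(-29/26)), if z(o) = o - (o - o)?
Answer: -26/20439 ≈ -0.0012721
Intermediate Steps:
z(o) = o (z(o) = o - 1*0 = o + 0 = o)
1/(-785 + z(-29/26)) = 1/(-785 - 29/26) = 1/(-20439/26) = -26/20439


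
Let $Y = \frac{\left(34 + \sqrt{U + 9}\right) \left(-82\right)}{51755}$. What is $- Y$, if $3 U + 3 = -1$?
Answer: $\frac{2788}{51755} + \frac{82 \sqrt{69}}{155265} \approx 0.058256$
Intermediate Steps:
$U = - \frac{4}{3}$ ($U = -1 + \frac{1}{3} \left(-1\right) = -1 - \frac{1}{3} = - \frac{4}{3} \approx -1.3333$)
$Y = - \frac{2788}{51755} - \frac{82 \sqrt{69}}{155265}$ ($Y = \frac{\left(34 + \sqrt{- \frac{4}{3} + 9}\right) \left(-82\right)}{51755} = \left(34 + \sqrt{\frac{23}{3}}\right) \left(-82\right) \frac{1}{51755} = \left(34 + \frac{\sqrt{69}}{3}\right) \left(-82\right) \frac{1}{51755} = \left(-2788 - \frac{82 \sqrt{69}}{3}\right) \frac{1}{51755} = - \frac{2788}{51755} - \frac{82 \sqrt{69}}{155265} \approx -0.058256$)
$- Y = - (- \frac{2788}{51755} - \frac{82 \sqrt{69}}{155265}) = \frac{2788}{51755} + \frac{82 \sqrt{69}}{155265}$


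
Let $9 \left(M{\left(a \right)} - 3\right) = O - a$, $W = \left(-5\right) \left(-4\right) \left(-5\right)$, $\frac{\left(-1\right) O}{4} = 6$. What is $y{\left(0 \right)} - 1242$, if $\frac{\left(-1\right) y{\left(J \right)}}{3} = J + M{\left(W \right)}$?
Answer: $- \frac{3829}{3} \approx -1276.3$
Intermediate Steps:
$O = -24$ ($O = \left(-4\right) 6 = -24$)
$W = -100$ ($W = 20 \left(-5\right) = -100$)
$M{\left(a \right)} = \frac{1}{3} - \frac{a}{9}$ ($M{\left(a \right)} = 3 + \frac{-24 - a}{9} = 3 - \left(\frac{8}{3} + \frac{a}{9}\right) = \frac{1}{3} - \frac{a}{9}$)
$y{\left(J \right)} = - \frac{103}{3} - 3 J$ ($y{\left(J \right)} = - 3 \left(J + \left(\frac{1}{3} - - \frac{100}{9}\right)\right) = - 3 \left(J + \left(\frac{1}{3} + \frac{100}{9}\right)\right) = - 3 \left(J + \frac{103}{9}\right) = - 3 \left(\frac{103}{9} + J\right) = - \frac{103}{3} - 3 J$)
$y{\left(0 \right)} - 1242 = \left(- \frac{103}{3} - 0\right) - 1242 = \left(- \frac{103}{3} + 0\right) - 1242 = - \frac{103}{3} - 1242 = - \frac{3829}{3}$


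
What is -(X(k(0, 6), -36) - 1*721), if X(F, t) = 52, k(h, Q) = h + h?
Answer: 669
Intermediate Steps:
k(h, Q) = 2*h
-(X(k(0, 6), -36) - 1*721) = -(52 - 1*721) = -(52 - 721) = -1*(-669) = 669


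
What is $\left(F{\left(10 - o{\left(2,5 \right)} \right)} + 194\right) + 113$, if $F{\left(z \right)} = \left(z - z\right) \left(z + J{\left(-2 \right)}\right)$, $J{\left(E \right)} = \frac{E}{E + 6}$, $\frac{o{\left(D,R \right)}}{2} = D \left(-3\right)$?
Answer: $307$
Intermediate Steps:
$o{\left(D,R \right)} = - 6 D$ ($o{\left(D,R \right)} = 2 D \left(-3\right) = 2 \left(- 3 D\right) = - 6 D$)
$J{\left(E \right)} = \frac{E}{6 + E}$
$F{\left(z \right)} = 0$ ($F{\left(z \right)} = \left(z - z\right) \left(z - \frac{2}{6 - 2}\right) = 0 \left(z - \frac{2}{4}\right) = 0 \left(z - \frac{1}{2}\right) = 0 \left(- \frac{1}{2} + z\right) = 0$)
$\left(F{\left(10 - o{\left(2,5 \right)} \right)} + 194\right) + 113 = \left(0 + 194\right) + 113 = 194 + 113 = 307$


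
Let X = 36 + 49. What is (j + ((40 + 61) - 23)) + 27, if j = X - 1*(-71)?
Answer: 261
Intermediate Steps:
X = 85
j = 156 (j = 85 - 1*(-71) = 85 + 71 = 156)
(j + ((40 + 61) - 23)) + 27 = (156 + ((40 + 61) - 23)) + 27 = (156 + (101 - 23)) + 27 = (156 + 78) + 27 = 234 + 27 = 261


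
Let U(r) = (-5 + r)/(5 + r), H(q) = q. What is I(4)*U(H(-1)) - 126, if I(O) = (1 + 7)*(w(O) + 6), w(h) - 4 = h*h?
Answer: -438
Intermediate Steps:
w(h) = 4 + h² (w(h) = 4 + h*h = 4 + h²)
U(r) = (-5 + r)/(5 + r)
I(O) = 80 + 8*O² (I(O) = (1 + 7)*((4 + O²) + 6) = 8*(10 + O²) = 80 + 8*O²)
I(4)*U(H(-1)) - 126 = (80 + 8*4²)*((-5 - 1)/(5 - 1)) - 126 = (80 + 8*16)*(-6/4) - 126 = (80 + 128)*((¼)*(-6)) - 126 = 208*(-3/2) - 126 = -312 - 126 = -438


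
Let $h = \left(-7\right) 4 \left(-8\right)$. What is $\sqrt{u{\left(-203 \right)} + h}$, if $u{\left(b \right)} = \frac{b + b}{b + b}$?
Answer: $15$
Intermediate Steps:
$u{\left(b \right)} = 1$ ($u{\left(b \right)} = \frac{2 b}{2 b} = 2 b \frac{1}{2 b} = 1$)
$h = 224$ ($h = \left(-28\right) \left(-8\right) = 224$)
$\sqrt{u{\left(-203 \right)} + h} = \sqrt{1 + 224} = \sqrt{225} = 15$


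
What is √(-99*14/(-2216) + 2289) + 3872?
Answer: 3872 + √702722685/554 ≈ 3919.9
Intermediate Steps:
√(-99*14/(-2216) + 2289) + 3872 = √(-1386*(-1/2216) + 2289) + 3872 = √(693/1108 + 2289) + 3872 = √(2536905/1108) + 3872 = √702722685/554 + 3872 = 3872 + √702722685/554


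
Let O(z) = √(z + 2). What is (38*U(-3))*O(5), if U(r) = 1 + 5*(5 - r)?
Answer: 1558*√7 ≈ 4122.1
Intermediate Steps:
U(r) = 26 - 5*r (U(r) = 1 + (25 - 5*r) = 26 - 5*r)
O(z) = √(2 + z)
(38*U(-3))*O(5) = (38*(26 - 5*(-3)))*√(2 + 5) = (38*(26 + 15))*√7 = (38*41)*√7 = 1558*√7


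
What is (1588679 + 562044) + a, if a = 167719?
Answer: 2318442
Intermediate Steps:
(1588679 + 562044) + a = (1588679 + 562044) + 167719 = 2150723 + 167719 = 2318442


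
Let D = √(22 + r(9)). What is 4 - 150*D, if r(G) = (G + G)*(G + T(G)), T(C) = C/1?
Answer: 4 - 150*√346 ≈ -2786.2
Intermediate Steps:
T(C) = C (T(C) = C*1 = C)
r(G) = 4*G² (r(G) = (G + G)*(G + G) = (2*G)*(2*G) = 4*G²)
D = √346 (D = √(22 + 4*9²) = √(22 + 4*81) = √(22 + 324) = √346 ≈ 18.601)
4 - 150*D = 4 - 150*√346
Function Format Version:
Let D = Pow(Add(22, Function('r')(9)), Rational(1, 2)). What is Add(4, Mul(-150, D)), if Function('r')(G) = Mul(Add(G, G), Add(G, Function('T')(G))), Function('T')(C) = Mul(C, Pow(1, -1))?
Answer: Add(4, Mul(-150, Pow(346, Rational(1, 2)))) ≈ -2786.2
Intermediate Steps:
Function('T')(C) = C (Function('T')(C) = Mul(C, 1) = C)
Function('r')(G) = Mul(4, Pow(G, 2)) (Function('r')(G) = Mul(Add(G, G), Add(G, G)) = Mul(Mul(2, G), Mul(2, G)) = Mul(4, Pow(G, 2)))
D = Pow(346, Rational(1, 2)) (D = Pow(Add(22, Mul(4, Pow(9, 2))), Rational(1, 2)) = Pow(Add(22, Mul(4, 81)), Rational(1, 2)) = Pow(Add(22, 324), Rational(1, 2)) = Pow(346, Rational(1, 2)) ≈ 18.601)
Add(4, Mul(-150, D)) = Add(4, Mul(-150, Pow(346, Rational(1, 2))))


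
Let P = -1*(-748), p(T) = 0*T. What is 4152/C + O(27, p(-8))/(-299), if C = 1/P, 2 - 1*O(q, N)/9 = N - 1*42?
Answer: 928602708/299 ≈ 3.1057e+6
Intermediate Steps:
p(T) = 0
O(q, N) = 396 - 9*N (O(q, N) = 18 - 9*(N - 1*42) = 18 - 9*(N - 42) = 18 - 9*(-42 + N) = 18 + (378 - 9*N) = 396 - 9*N)
P = 748
C = 1/748 ≈ 0.0013369
4152/C + O(27, p(-8))/(-299) = 4152/(1/748) + (396 - 9*0)/(-299) = 4152*748 + (396 + 0)*(-1/299) = 3105696 + 396*(-1/299) = 3105696 - 396/299 = 928602708/299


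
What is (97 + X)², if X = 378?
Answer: 225625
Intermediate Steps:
(97 + X)² = (97 + 378)² = 475² = 225625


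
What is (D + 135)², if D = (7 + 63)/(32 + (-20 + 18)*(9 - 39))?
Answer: 39000025/2116 ≈ 18431.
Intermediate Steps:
D = 35/46 (D = 70/(32 - 2*(-30)) = 70/(32 + 60) = 70/92 = 70*(1/92) = 35/46 ≈ 0.76087)
(D + 135)² = (35/46 + 135)² = (6245/46)² = 39000025/2116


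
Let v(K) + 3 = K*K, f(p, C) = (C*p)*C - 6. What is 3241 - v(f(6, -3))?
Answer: 940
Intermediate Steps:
f(p, C) = -6 + p*C**2 (f(p, C) = p*C**2 - 6 = -6 + p*C**2)
v(K) = -3 + K**2 (v(K) = -3 + K*K = -3 + K**2)
3241 - v(f(6, -3)) = 3241 - (-3 + (-6 + 6*(-3)**2)**2) = 3241 - (-3 + (-6 + 6*9)**2) = 3241 - (-3 + (-6 + 54)**2) = 3241 - (-3 + 48**2) = 3241 - (-3 + 2304) = 3241 - 1*2301 = 3241 - 2301 = 940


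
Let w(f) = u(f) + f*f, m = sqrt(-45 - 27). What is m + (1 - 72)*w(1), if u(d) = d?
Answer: -142 + 6*I*sqrt(2) ≈ -142.0 + 8.4853*I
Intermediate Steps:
m = 6*I*sqrt(2) (m = sqrt(-72) = 6*I*sqrt(2) ≈ 8.4853*I)
w(f) = f + f**2 (w(f) = f + f*f = f + f**2)
m + (1 - 72)*w(1) = 6*I*sqrt(2) + (1 - 72)*(1*(1 + 1)) = 6*I*sqrt(2) - 71*2 = 6*I*sqrt(2) - 142 = -142 + 6*I*sqrt(2)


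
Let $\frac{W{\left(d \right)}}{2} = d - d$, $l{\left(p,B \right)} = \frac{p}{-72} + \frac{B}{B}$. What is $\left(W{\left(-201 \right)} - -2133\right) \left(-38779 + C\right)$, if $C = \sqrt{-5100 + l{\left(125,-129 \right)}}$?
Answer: $-82715607 + \frac{711 i \sqrt{734506}}{4} \approx -8.2716 \cdot 10^{7} + 1.5234 \cdot 10^{5} i$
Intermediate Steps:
$l{\left(p,B \right)} = 1 - \frac{p}{72}$ ($l{\left(p,B \right)} = p \left(- \frac{1}{72}\right) + 1 = - \frac{p}{72} + 1 = 1 - \frac{p}{72}$)
$W{\left(d \right)} = 0$ ($W{\left(d \right)} = 2 \left(d - d\right) = 2 \cdot 0 = 0$)
$C = \frac{i \sqrt{734506}}{12}$ ($C = \sqrt{-5100 + \left(1 - \frac{125}{72}\right)} = \sqrt{-5100 - \frac{53}{72}} = \sqrt{- \frac{367253}{72}} = \frac{i \sqrt{734506}}{12} \approx 71.419 i$)
$\left(W{\left(-201 \right)} - -2133\right) \left(-38779 + C\right) = \left(0 - -2133\right) \left(-38779 + \frac{i \sqrt{734506}}{12}\right) = \left(0 + \left(-23 + 2156\right)\right) \left(-38779 + \frac{i \sqrt{734506}}{12}\right) = \left(0 + 2133\right) \left(-38779 + \frac{i \sqrt{734506}}{12}\right) = 2133 \left(-38779 + \frac{i \sqrt{734506}}{12}\right) = -82715607 + \frac{711 i \sqrt{734506}}{4}$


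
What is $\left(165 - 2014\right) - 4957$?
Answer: $-6806$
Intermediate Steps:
$\left(165 - 2014\right) - 4957 = -1849 - 4957 = -6806$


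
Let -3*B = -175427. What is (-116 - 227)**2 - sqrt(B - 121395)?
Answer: 117649 - I*sqrt(566274)/3 ≈ 1.1765e+5 - 250.84*I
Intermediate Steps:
B = 175427/3 (B = -1/3*(-175427) = 175427/3 ≈ 58476.)
(-116 - 227)**2 - sqrt(B - 121395) = (-116 - 227)**2 - sqrt(175427/3 - 121395) = (-343)**2 - sqrt(-188758/3) = 117649 - I*sqrt(566274)/3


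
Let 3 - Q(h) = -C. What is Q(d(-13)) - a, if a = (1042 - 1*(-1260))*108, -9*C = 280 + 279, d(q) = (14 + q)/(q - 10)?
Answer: -2238076/9 ≈ -2.4868e+5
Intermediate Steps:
d(q) = (14 + q)/(-10 + q)
C = -559/9 (C = -(280 + 279)/9 = -⅑*559 = -559/9 ≈ -62.111)
a = 248616 (a = (1042 + 1260)*108 = 2302*108 = 248616)
Q(h) = -532/9 (Q(h) = 3 - (-1)*(-559)/9 = 3 - 1*559/9 = 3 - 559/9 = -532/9)
Q(d(-13)) - a = -532/9 - 1*248616 = -532/9 - 248616 = -2238076/9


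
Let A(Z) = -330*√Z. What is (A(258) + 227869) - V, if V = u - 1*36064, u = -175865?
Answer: 439798 - 330*√258 ≈ 4.3450e+5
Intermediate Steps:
V = -211929 (V = -175865 - 1*36064 = -175865 - 36064 = -211929)
(A(258) + 227869) - V = (-330*√258 + 227869) - 1*(-211929) = (227869 - 330*√258) + 211929 = 439798 - 330*√258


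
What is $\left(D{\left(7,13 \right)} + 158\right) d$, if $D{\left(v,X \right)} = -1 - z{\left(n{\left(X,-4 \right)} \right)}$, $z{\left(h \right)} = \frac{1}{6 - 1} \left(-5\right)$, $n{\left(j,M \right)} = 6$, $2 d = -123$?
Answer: $-9717$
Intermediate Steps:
$d = - \frac{123}{2}$ ($d = \frac{1}{2} \left(-123\right) = - \frac{123}{2} \approx -61.5$)
$z{\left(h \right)} = -1$ ($z{\left(h \right)} = \frac{1}{5} \left(-5\right) = -1$)
$D{\left(v,X \right)} = 0$ ($D{\left(v,X \right)} = -1 - -1 = -1 + 1 = 0$)
$\left(D{\left(7,13 \right)} + 158\right) d = \left(0 + 158\right) \left(- \frac{123}{2}\right) = 158 \left(- \frac{123}{2}\right) = -9717$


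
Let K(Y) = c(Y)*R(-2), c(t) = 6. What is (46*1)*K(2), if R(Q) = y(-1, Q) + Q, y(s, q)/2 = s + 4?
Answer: 1104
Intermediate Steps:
y(s, q) = 8 + 2*s (y(s, q) = 2*(s + 4) = 2*(4 + s) = 8 + 2*s)
R(Q) = 6 + Q (R(Q) = (8 + 2*(-1)) + Q = (8 - 2) + Q = 6 + Q)
K(Y) = 24 (K(Y) = 6*(6 - 2) = 6*4 = 24)
(46*1)*K(2) = (46*1)*24 = 46*24 = 1104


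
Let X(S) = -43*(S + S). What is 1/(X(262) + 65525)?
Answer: 1/42993 ≈ 2.3260e-5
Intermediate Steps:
X(S) = -86*S
1/(X(262) + 65525) = 1/(-86*262 + 65525) = 1/(-22532 + 65525) = 1/42993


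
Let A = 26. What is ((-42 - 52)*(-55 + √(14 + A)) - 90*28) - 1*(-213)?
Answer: 2863 - 188*√10 ≈ 2268.5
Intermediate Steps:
((-42 - 52)*(-55 + √(14 + A)) - 90*28) - 1*(-213) = ((-42 - 52)*(-55 + √(14 + 26)) - 90*28) - 1*(-213) = (-94*(-55 + √40) - 2520) + 213 = (-94*(-55 + 2*√10) - 2520) + 213 = ((5170 - 188*√10) - 2520) + 213 = (2650 - 188*√10) + 213 = 2863 - 188*√10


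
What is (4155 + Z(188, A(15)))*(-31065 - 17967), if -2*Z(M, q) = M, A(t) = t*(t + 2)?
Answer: -199118952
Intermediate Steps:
A(t) = t*(2 + t)
Z(M, q) = -M/2
(4155 + Z(188, A(15)))*(-31065 - 17967) = (4155 - 1/2*188)*(-31065 - 17967) = (4155 - 94)*(-49032) = 4061*(-49032) = -199118952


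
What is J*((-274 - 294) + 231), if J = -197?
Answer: 66389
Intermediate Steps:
J*((-274 - 294) + 231) = -197*((-274 - 294) + 231) = -197*(-568 + 231) = -197*(-337) = 66389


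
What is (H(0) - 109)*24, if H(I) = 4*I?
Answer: -2616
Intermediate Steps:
(H(0) - 109)*24 = (4*0 - 109)*24 = (0 - 109)*24 = -109*24 = -2616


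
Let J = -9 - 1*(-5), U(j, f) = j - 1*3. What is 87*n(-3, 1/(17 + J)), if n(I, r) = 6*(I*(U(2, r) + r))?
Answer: 18792/13 ≈ 1445.5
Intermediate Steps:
U(j, f) = -3 + j (U(j, f) = j - 3 = -3 + j)
J = -4 (J = -9 + 5 = -4)
n(I, r) = 6*I*(-1 + r) (n(I, r) = 6*(I*((-3 + 2) + r)) = 6*(I*(-1 + r)) = 6*I*(-1 + r))
87*n(-3, 1/(17 + J)) = 87*(6*(-3)*(-1 + 1/(17 - 4))) = 87*(6*(-3)*(-1 + 1/13)) = 87*(6*(-3)*(-12/13)) = 87*(216/13) = 18792/13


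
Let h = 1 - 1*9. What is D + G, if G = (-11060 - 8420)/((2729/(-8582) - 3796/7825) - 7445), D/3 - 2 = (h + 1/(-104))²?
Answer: 1087466175979999661/5408179312482752 ≈ 201.08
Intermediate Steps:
h = -8 (h = 1 - 9 = -8)
D = 2146563/10816 (D = 6 + 3*(-8 + 1/(-104))² = 6 + 3*(-8 - 1/104)² = 6 + 3*(-833/104)² = 6 + 3*(693889/10816) = 6 + 2081667/10816 = 2146563/10816 ≈ 198.46)
G = 1308162842000/500016578447 (G = -19480/((2729*(-1/8582) - 3796*1/7825) - 7445) = -19480/((-2729/8582 - 3796/7825) - 7445) = -19480/(-53931697/67154150 - 7445) = -19480/(-500016578447/67154150) = -19480*(-67154150/500016578447) = 1308162842000/500016578447 ≈ 2.6162)
D + G = 2146563/10816 + 1308162842000/500016578447 = 1087466175979999661/5408179312482752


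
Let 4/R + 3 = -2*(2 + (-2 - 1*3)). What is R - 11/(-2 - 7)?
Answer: 23/9 ≈ 2.5556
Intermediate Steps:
R = 4/3 (R = 4/(-3 - 2*(2 + (-2 - 1*3))) = 4/(-3 - 2*(2 + (-2 - 3))) = 4/(-3 - 2*(2 - 5)) = 4/(-3 - 2*(-3)) = 4/(-3 + 6) = 4/3 ≈ 1.3333)
R - 11/(-2 - 7) = 4/3 - 11/(-2 - 7) = 4/3 - 11/(-9) = 4/3 - ⅑*(-11) = 4/3 + 11/9 = 23/9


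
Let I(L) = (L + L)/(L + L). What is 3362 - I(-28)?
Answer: 3361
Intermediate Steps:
I(L) = 1 (I(L) = (2*L)/((2*L)) = (2*L)*(1/(2*L)) = 1)
3362 - I(-28) = 3362 - 1*1 = 3362 - 1 = 3361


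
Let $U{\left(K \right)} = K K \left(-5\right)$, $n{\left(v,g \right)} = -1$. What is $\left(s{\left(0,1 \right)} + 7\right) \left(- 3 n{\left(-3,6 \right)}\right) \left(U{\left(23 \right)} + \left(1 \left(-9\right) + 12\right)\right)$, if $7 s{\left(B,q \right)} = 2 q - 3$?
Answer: $- \frac{380448}{7} \approx -54350.0$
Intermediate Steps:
$U{\left(K \right)} = - 5 K^{2}$ ($U{\left(K \right)} = K^{2} \left(-5\right) = - 5 K^{2}$)
$s{\left(B,q \right)} = - \frac{3}{7} + \frac{2 q}{7}$ ($s{\left(B,q \right)} = \frac{2 q - 3}{7} = \frac{-3 + 2 q}{7} = - \frac{3}{7} + \frac{2 q}{7}$)
$\left(s{\left(0,1 \right)} + 7\right) \left(- 3 n{\left(-3,6 \right)}\right) \left(U{\left(23 \right)} + \left(1 \left(-9\right) + 12\right)\right) = \left(\left(- \frac{3}{7} + \frac{2}{7} \cdot 1\right) + 7\right) \left(\left(-3\right) \left(-1\right)\right) \left(- 5 \cdot 23^{2} + \left(1 \left(-9\right) + 12\right)\right) = \left(\left(- \frac{3}{7} + \frac{2}{7}\right) + 7\right) 3 \left(\left(-5\right) 529 + \left(-9 + 12\right)\right) = \left(- \frac{1}{7} + 7\right) 3 \left(-2645 + 3\right) = \frac{48}{7} \cdot 3 \left(-2642\right) = \frac{144}{7} \left(-2642\right) = - \frac{380448}{7}$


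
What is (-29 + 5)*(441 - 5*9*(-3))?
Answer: -13824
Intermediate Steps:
(-29 + 5)*(441 - 5*9*(-3)) = -24*(441 - 45*(-3)) = -24*(441 - 1*(-135)) = -24*(441 + 135) = -24*576 = -13824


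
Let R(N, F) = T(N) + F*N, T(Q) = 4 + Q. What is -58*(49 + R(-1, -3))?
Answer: -3190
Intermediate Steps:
R(N, F) = 4 + N + F*N (R(N, F) = (4 + N) + F*N = 4 + N + F*N)
-58*(49 + R(-1, -3)) = -58*(49 + (4 - 1 - 3*(-1))) = -58*(49 + (4 - 1 + 3)) = -58*(49 + 6) = -58*55 = -3190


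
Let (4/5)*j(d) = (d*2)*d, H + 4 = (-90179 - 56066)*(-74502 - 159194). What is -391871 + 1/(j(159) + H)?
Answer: -26785899170146625/68353869437 ≈ -3.9187e+5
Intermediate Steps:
H = 34176871516 (H = -4 + (-90179 - 56066)*(-74502 - 159194) = -4 - 146245*(-233696) = -4 + 34176871520 = 34176871516)
j(d) = 5*d²/2 (j(d) = 5*((d*2)*d)/4 = 5*((2*d)*d)/4 = 5*(2*d²)/4 = 5*d²/2)
-391871 + 1/(j(159) + H) = -391871 + 1/((5/2)*159² + 34176871516) = -391871 + 1/((5/2)*25281 + 34176871516) = -391871 + 1/(126405/2 + 34176871516) = -391871 + 1/(68353869437/2) = -391871 + 2/68353869437 = -26785899170146625/68353869437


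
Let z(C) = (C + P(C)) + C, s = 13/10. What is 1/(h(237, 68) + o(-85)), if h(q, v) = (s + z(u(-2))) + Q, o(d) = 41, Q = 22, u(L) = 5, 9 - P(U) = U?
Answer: 10/783 ≈ 0.012771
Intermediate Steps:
P(U) = 9 - U
s = 13/10 (s = 13*(⅒) = 13/10 ≈ 1.3000)
z(C) = 9 + C (z(C) = (C + (9 - C)) + C = 9 + C)
h(q, v) = 373/10 (h(q, v) = (13/10 + (9 + 5)) + 22 = (13/10 + 14) + 22 = 153/10 + 22 = 373/10)
1/(h(237, 68) + o(-85)) = 1/(373/10 + 41) = 1/(783/10) = 10/783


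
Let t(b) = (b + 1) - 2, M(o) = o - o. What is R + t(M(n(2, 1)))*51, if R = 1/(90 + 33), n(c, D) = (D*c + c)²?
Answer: -6272/123 ≈ -50.992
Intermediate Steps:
n(c, D) = (c + D*c)²
M(o) = 0
t(b) = -1 + b (t(b) = (1 + b) - 2 = -1 + b)
R = 1/123 ≈ 0.0081301
R + t(M(n(2, 1)))*51 = 1/123 + (-1 + 0)*51 = 1/123 - 1*51 = 1/123 - 51 = -6272/123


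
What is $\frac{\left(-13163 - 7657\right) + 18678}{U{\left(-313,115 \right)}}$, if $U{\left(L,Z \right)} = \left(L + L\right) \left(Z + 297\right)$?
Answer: $\frac{1071}{128956} \approx 0.0083052$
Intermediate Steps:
$U{\left(L,Z \right)} = 2 L \left(297 + Z\right)$
$\frac{\left(-13163 - 7657\right) + 18678}{U{\left(-313,115 \right)}} = \frac{\left(-13163 - 7657\right) + 18678}{2 \left(-313\right) \left(297 + 115\right)} = \frac{-20820 + 18678}{2 \left(-313\right) 412} = - \frac{2142}{-257912} = \left(-2142\right) \left(- \frac{1}{257912}\right) = \frac{1071}{128956}$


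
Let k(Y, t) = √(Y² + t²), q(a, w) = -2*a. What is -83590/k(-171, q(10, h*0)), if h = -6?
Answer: -83590*√29641/29641 ≈ -485.52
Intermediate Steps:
-83590/k(-171, q(10, h*0)) = -83590/√((-171)² + (-2*10)²) = -83590/√(29241 + (-20)²) = -83590/√(29241 + 400) = -83590*√29641/29641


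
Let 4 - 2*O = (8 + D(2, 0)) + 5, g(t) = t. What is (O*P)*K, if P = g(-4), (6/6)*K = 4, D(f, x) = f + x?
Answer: 88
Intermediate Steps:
K = 4
P = -4
O = -11/2 (O = 2 - ((8 + (2 + 0)) + 5)/2 = 2 - ((8 + 2) + 5)/2 = 2 - (10 + 5)/2 = 2 - ½*15 = 2 - 15/2 = -11/2 ≈ -5.5000)
(O*P)*K = -11/2*(-4)*4 = 22*4 = 88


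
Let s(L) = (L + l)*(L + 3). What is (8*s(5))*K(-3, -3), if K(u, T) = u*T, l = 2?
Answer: 4032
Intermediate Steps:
K(u, T) = T*u
s(L) = (2 + L)*(3 + L) (s(L) = (L + 2)*(L + 3) = (2 + L)*(3 + L))
(8*s(5))*K(-3, -3) = (8*(6 + 5² + 5*5))*(-3*(-3)) = (8*(6 + 25 + 25))*9 = (8*56)*9 = 448*9 = 4032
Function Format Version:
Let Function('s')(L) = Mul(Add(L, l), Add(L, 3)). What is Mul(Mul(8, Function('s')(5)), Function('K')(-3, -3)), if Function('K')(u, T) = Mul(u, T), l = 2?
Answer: 4032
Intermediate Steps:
Function('K')(u, T) = Mul(T, u)
Function('s')(L) = Mul(Add(2, L), Add(3, L)) (Function('s')(L) = Mul(Add(L, 2), Add(L, 3)) = Mul(Add(2, L), Add(3, L)))
Mul(Mul(8, Function('s')(5)), Function('K')(-3, -3)) = Mul(Mul(8, Add(6, Pow(5, 2), Mul(5, 5))), Mul(-3, -3)) = Mul(Mul(8, Add(6, 25, 25)), 9) = Mul(Mul(8, 56), 9) = Mul(448, 9) = 4032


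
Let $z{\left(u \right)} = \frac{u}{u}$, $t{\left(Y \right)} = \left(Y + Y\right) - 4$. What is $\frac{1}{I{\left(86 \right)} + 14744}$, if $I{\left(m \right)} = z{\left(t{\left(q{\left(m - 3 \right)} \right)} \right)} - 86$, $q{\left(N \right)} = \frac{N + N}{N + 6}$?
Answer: $\frac{1}{14659} \approx 6.8218 \cdot 10^{-5}$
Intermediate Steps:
$q{\left(N \right)} = \frac{2 N}{6 + N}$
$t{\left(Y \right)} = -4 + 2 Y$ ($t{\left(Y \right)} = 2 Y - 4 = -4 + 2 Y$)
$z{\left(u \right)} = 1$
$I{\left(m \right)} = -85$ ($I{\left(m \right)} = 1 - 86 = -85$)
$\frac{1}{I{\left(86 \right)} + 14744} = \frac{1}{-85 + 14744} = \frac{1}{14659}$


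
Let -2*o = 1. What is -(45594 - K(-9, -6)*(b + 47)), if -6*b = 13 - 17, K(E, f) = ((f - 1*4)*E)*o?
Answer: -47739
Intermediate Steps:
o = -1/2 (o = -1/2*1 = -1/2 ≈ -0.50000)
K(E, f) = -E*(-4 + f)/2 (K(E, f) = ((f - 1*4)*E)*(-1/2) = ((f - 4)*E)*(-1/2) = ((-4 + f)*E)*(-1/2) = (E*(-4 + f))*(-1/2) = -E*(-4 + f)/2)
b = 2/3 (b = -(13 - 17)/6 = -1/6*(-4) = 2/3 ≈ 0.66667)
-(45594 - K(-9, -6)*(b + 47)) = -(45594 - (1/2)*(-9)*(4 - 1*(-6))*(2/3 + 47)) = -(45594 - (1/2)*(-9)*(4 + 6)*143/3) = -(45594 - (1/2)*(-9)*10*143/3) = -(45594 - (-45)*143/3) = -(45594 - 1*(-2145)) = -(45594 + 2145) = -1*47739 = -47739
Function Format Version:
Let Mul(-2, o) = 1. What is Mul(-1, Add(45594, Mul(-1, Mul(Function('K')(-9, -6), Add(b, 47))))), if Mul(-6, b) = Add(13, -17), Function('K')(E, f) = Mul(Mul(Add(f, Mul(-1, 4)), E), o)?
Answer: -47739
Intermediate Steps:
o = Rational(-1, 2) (o = Mul(Rational(-1, 2), 1) = Rational(-1, 2) ≈ -0.50000)
Function('K')(E, f) = Mul(Rational(-1, 2), E, Add(-4, f)) (Function('K')(E, f) = Mul(Mul(Add(f, Mul(-1, 4)), E), Rational(-1, 2)) = Mul(Mul(Add(f, -4), E), Rational(-1, 2)) = Mul(Mul(Add(-4, f), E), Rational(-1, 2)) = Mul(Mul(E, Add(-4, f)), Rational(-1, 2)) = Mul(Rational(-1, 2), E, Add(-4, f)))
b = Rational(2, 3) (b = Mul(Rational(-1, 6), Add(13, -17)) = Mul(Rational(-1, 6), -4) = Rational(2, 3) ≈ 0.66667)
Mul(-1, Add(45594, Mul(-1, Mul(Function('K')(-9, -6), Add(b, 47))))) = Mul(-1, Add(45594, Mul(-1, Mul(Mul(Rational(1, 2), -9, Add(4, Mul(-1, -6))), Add(Rational(2, 3), 47))))) = Mul(-1, Add(45594, Mul(-1, Mul(Mul(Rational(1, 2), -9, Add(4, 6)), Rational(143, 3))))) = Mul(-1, Add(45594, Mul(-1, Mul(Mul(Rational(1, 2), -9, 10), Rational(143, 3))))) = Mul(-1, Add(45594, Mul(-1, Mul(-45, Rational(143, 3))))) = Mul(-1, Add(45594, Mul(-1, -2145))) = Mul(-1, Add(45594, 2145)) = Mul(-1, 47739) = -47739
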